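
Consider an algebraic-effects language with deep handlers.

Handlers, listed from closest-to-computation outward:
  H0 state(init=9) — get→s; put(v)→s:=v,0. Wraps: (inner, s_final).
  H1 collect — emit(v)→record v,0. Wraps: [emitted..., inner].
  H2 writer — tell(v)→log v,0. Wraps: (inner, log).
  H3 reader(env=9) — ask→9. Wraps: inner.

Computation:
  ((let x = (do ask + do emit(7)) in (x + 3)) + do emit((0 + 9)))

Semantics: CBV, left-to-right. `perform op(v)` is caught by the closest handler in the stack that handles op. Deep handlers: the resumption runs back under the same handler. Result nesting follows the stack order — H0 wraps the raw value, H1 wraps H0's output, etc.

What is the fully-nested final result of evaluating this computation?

Working:
ask @ H3 ⇒ 9
emit(7) @ H1 ⇒ out+=7
emit(9) @ H1 ⇒ out+=9
H0 returns (12, 9)
H1 returns [7, 9, (12, 9)]
H2 returns ([7, 9, (12, 9)], ())
H3 returns ([7, 9, (12, 9)], ())
= ([7, 9, (12, 9)], ())

Answer: ([7, 9, (12, 9)], ())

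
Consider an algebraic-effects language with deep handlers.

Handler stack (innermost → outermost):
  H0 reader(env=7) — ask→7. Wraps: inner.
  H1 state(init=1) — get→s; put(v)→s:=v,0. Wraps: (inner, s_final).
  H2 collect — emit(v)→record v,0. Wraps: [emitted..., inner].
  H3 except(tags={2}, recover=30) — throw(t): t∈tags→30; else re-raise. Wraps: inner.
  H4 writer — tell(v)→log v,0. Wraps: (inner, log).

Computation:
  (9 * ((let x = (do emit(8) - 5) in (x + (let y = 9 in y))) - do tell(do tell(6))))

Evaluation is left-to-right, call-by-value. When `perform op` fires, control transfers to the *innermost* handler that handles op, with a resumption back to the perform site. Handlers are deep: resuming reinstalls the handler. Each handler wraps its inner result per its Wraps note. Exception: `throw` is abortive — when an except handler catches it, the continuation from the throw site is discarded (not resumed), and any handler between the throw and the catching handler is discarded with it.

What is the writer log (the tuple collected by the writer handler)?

Step-by-step:
emit(8) @ H2 ⇒ out+=8
tell(6) @ H4 ⇒ log+=6
tell(0) @ H4 ⇒ log+=0
H0 returns 36
H1 returns (36, 1)
H2 returns [8, (36, 1)]
H3 returns [8, (36, 1)]
H4 returns ([8, (36, 1)], (6, 0))
= ([8, (36, 1)], (6, 0))

Answer: (6, 0)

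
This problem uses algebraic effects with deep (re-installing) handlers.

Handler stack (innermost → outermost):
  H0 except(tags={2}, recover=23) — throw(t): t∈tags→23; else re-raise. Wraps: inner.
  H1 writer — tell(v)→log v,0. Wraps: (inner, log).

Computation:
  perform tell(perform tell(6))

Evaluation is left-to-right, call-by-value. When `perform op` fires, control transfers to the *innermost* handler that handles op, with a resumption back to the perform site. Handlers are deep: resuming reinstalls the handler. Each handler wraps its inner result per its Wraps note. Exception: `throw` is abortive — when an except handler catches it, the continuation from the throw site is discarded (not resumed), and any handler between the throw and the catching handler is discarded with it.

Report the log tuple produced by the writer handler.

Working:
tell(6) @ H1 ⇒ log+=6
tell(0) @ H1 ⇒ log+=0
H0 returns 0
H1 returns (0, (6, 0))
= (0, (6, 0))

Answer: (6, 0)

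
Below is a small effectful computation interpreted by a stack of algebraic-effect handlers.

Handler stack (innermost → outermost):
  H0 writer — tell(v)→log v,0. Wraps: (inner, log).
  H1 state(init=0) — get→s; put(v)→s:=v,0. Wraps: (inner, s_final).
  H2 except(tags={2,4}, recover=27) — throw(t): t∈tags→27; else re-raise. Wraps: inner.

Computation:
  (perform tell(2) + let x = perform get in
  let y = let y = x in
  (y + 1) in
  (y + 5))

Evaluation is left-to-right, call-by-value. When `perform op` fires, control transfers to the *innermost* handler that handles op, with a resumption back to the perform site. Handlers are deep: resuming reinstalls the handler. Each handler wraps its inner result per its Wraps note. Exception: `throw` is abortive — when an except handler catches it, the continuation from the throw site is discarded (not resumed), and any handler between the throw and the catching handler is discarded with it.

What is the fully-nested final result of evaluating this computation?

Answer: ((6, (2)), 0)

Step-by-step:
tell(2) @ H0 ⇒ log+=2
get @ H1 ⇒ 0
H0 returns (6, (2))
H1 returns ((6, (2)), 0)
H2 returns ((6, (2)), 0)
= ((6, (2)), 0)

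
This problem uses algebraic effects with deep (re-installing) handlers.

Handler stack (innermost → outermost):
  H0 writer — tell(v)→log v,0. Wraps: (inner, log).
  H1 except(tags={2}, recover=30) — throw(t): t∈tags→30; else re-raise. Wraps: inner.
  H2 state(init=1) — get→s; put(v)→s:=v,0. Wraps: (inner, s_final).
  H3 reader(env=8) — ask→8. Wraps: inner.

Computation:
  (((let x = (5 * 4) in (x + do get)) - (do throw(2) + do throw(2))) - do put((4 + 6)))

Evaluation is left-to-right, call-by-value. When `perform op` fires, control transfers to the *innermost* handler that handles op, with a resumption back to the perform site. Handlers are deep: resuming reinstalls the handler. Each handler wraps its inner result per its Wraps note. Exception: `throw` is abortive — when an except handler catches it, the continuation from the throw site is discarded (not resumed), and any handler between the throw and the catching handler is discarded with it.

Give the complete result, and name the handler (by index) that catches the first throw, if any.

Answer: (30, 1) ; first throw caught by: H1

Evaluation trace:
get @ H2 ⇒ 1
throw(2) @ H1 caught ⇒ 30
H2 returns (30, 1)
H3 returns (30, 1)
= (30, 1)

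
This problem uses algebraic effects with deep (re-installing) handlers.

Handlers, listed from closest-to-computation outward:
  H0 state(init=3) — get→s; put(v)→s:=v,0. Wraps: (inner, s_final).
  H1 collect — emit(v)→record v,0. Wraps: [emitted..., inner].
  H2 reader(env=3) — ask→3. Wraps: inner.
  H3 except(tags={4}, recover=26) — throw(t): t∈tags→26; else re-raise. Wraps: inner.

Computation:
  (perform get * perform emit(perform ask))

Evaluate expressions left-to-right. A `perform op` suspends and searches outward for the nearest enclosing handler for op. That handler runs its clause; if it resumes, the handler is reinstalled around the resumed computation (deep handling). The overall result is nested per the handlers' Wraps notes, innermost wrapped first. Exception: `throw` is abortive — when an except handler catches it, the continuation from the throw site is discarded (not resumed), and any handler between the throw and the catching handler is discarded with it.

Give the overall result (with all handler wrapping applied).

Working:
get @ H0 ⇒ 3
ask @ H2 ⇒ 3
emit(3) @ H1 ⇒ out+=3
H0 returns (0, 3)
H1 returns [3, (0, 3)]
H2 returns [3, (0, 3)]
H3 returns [3, (0, 3)]
= [3, (0, 3)]

Answer: [3, (0, 3)]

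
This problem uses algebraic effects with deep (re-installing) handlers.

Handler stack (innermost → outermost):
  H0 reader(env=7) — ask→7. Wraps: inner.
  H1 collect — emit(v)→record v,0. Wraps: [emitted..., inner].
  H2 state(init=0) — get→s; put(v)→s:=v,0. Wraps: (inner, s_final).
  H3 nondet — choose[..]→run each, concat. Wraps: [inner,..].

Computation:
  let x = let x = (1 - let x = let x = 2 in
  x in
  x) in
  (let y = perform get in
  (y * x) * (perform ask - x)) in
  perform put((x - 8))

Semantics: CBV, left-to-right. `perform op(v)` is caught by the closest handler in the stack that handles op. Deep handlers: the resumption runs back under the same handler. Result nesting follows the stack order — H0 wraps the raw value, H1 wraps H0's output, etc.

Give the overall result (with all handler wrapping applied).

Answer: [([0], -8)]

Evaluation trace:
get @ H2 ⇒ 0
ask @ H0 ⇒ 7
put(-8) @ H2 ⇒ s:=-8
H0 returns 0
H1 returns [0]
H2 returns ([0], -8)
H3 returns [([0], -8)]
= [([0], -8)]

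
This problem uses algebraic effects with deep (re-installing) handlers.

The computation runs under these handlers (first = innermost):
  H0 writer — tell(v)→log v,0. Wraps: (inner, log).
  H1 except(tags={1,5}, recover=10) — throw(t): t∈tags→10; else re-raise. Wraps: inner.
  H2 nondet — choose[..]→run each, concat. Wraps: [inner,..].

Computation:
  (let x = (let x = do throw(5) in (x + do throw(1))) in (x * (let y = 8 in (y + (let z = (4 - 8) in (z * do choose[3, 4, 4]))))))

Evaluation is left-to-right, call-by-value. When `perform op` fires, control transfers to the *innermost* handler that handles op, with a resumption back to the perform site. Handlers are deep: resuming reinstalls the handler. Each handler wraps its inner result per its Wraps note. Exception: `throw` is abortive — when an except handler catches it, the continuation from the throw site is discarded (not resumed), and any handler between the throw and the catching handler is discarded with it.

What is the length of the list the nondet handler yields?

Answer: 1

Evaluation trace:
throw(5) @ H1 caught ⇒ 10
H2 returns [10]
= [10]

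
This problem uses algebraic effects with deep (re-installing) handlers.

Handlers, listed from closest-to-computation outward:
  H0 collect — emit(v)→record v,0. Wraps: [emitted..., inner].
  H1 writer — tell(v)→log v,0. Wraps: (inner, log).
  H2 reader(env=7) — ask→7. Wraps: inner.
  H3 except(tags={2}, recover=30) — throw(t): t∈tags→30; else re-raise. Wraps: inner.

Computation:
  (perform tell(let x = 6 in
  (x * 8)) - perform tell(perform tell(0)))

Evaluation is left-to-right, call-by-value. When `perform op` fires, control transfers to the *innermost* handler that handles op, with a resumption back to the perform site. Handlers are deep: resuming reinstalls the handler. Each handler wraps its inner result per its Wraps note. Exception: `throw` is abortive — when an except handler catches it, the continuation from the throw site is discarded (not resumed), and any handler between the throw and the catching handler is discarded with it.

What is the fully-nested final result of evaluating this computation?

Answer: ([0], (48, 0, 0))

Evaluation trace:
tell(48) @ H1 ⇒ log+=48
tell(0) @ H1 ⇒ log+=0
tell(0) @ H1 ⇒ log+=0
H0 returns [0]
H1 returns ([0], (48, 0, 0))
H2 returns ([0], (48, 0, 0))
H3 returns ([0], (48, 0, 0))
= ([0], (48, 0, 0))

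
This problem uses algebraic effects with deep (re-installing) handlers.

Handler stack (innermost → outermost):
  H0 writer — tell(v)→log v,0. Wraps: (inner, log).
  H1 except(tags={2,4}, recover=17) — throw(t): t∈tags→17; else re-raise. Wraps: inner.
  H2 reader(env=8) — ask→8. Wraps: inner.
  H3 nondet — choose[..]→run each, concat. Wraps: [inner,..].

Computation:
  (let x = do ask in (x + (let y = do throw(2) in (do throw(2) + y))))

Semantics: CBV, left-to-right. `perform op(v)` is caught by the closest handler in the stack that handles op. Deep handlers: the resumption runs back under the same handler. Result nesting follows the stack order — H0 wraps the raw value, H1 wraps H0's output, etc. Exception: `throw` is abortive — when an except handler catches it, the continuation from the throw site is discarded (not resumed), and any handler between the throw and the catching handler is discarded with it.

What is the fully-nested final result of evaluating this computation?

Step-by-step:
ask @ H2 ⇒ 8
throw(2) @ H1 caught ⇒ 17
H2 returns 17
H3 returns [17]
= [17]

Answer: [17]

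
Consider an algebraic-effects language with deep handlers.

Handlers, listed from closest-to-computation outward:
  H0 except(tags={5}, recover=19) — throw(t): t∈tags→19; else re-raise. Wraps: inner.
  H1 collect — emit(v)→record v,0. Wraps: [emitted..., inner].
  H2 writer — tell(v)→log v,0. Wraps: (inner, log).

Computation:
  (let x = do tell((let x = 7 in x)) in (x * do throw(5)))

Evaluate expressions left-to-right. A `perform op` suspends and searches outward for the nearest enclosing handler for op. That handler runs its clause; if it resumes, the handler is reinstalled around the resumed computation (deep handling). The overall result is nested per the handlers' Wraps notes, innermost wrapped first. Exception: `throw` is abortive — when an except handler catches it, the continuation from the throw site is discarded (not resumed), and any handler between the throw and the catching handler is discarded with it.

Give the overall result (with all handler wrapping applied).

Answer: ([19], (7))

Step-by-step:
tell(7) @ H2 ⇒ log+=7
throw(5) @ H0 caught ⇒ 19
H1 returns [19]
H2 returns ([19], (7))
= ([19], (7))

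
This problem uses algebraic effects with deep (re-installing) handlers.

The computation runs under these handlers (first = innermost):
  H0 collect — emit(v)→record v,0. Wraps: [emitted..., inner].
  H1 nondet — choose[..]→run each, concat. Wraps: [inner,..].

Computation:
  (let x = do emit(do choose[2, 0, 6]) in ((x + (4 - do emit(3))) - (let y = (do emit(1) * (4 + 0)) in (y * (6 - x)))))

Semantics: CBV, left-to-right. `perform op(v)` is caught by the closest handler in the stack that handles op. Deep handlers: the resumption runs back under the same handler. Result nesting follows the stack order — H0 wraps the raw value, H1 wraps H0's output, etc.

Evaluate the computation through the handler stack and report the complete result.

Answer: [[2, 3, 1, 4], [0, 3, 1, 4], [6, 3, 1, 4]]

Evaluation trace:
choose[2, 0, 6] @ H1
  branch[0] choose=2:
    emit(2) @ H0 ⇒ out+=2
    emit(3) @ H0 ⇒ out+=3
    emit(1) @ H0 ⇒ out+=1
    H0 returns [2, 3, 1, 4]
    H1 returns [[2, 3, 1, 4]]
  branch[1] choose=0:
    emit(0) @ H0 ⇒ out+=0
    emit(3) @ H0 ⇒ out+=3
    emit(1) @ H0 ⇒ out+=1
    H0 returns [0, 3, 1, 4]
    H1 returns [[0, 3, 1, 4]]
  branch[2] choose=6:
    emit(6) @ H0 ⇒ out+=6
    emit(3) @ H0 ⇒ out+=3
    emit(1) @ H0 ⇒ out+=1
    H0 returns [6, 3, 1, 4]
    H1 returns [[6, 3, 1, 4]]
= [[2, 3, 1, 4], [0, 3, 1, 4], [6, 3, 1, 4]]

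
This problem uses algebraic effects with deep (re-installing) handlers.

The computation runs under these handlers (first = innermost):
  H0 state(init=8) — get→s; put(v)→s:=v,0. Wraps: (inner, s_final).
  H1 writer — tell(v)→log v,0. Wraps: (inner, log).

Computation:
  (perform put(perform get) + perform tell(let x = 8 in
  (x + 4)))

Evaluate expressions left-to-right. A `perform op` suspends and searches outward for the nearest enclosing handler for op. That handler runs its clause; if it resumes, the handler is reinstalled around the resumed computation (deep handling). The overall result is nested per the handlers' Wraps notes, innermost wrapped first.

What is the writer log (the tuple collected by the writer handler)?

Answer: (12)

Evaluation trace:
get @ H0 ⇒ 8
put(8) @ H0 ⇒ s:=8
tell(12) @ H1 ⇒ log+=12
H0 returns (0, 8)
H1 returns ((0, 8), (12))
= ((0, 8), (12))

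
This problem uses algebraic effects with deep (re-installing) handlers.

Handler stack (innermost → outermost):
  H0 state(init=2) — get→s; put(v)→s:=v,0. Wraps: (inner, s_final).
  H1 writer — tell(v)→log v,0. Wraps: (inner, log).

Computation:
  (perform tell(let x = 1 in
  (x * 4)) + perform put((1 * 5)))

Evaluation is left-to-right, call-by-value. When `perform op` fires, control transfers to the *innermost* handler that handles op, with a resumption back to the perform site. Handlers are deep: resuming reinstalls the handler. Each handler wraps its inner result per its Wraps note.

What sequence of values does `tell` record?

Answer: (4)

Evaluation trace:
tell(4) @ H1 ⇒ log+=4
put(5) @ H0 ⇒ s:=5
H0 returns (0, 5)
H1 returns ((0, 5), (4))
= ((0, 5), (4))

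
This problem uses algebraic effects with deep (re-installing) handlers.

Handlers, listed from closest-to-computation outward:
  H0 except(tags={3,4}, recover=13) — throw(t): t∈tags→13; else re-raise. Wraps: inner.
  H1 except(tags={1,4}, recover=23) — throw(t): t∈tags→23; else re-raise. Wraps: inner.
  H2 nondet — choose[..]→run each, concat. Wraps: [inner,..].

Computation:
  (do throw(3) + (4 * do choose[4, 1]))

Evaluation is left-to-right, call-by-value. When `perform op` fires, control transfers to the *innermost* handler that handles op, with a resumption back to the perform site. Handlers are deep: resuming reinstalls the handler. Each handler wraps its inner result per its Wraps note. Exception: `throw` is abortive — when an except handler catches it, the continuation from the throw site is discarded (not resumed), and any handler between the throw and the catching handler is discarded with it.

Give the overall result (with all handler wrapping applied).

Answer: [13]

Evaluation trace:
throw(3) @ H0 caught ⇒ 13
H1 returns 13
H2 returns [13]
= [13]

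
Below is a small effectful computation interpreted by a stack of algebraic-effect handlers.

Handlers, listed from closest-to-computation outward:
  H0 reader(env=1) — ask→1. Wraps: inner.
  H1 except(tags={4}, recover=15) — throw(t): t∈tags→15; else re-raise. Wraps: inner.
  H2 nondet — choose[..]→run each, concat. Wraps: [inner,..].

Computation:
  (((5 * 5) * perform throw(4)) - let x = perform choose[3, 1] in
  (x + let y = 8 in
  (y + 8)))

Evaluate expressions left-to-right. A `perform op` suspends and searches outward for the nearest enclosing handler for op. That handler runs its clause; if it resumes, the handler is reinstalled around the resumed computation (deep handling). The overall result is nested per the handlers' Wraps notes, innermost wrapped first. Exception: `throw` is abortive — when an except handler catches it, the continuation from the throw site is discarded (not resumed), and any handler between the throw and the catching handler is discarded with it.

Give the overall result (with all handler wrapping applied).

Answer: [15]

Working:
throw(4) @ H1 caught ⇒ 15
H2 returns [15]
= [15]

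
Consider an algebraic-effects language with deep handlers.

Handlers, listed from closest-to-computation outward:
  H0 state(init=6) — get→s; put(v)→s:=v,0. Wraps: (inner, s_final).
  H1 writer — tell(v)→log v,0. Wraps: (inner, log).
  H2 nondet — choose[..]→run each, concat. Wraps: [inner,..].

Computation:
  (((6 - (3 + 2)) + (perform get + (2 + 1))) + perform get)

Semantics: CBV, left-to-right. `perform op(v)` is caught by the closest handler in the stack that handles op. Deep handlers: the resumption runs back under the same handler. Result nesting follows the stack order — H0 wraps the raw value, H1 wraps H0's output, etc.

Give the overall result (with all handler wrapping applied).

Step-by-step:
get @ H0 ⇒ 6
get @ H0 ⇒ 6
H0 returns (16, 6)
H1 returns ((16, 6), ())
H2 returns [((16, 6), ())]
= [((16, 6), ())]

Answer: [((16, 6), ())]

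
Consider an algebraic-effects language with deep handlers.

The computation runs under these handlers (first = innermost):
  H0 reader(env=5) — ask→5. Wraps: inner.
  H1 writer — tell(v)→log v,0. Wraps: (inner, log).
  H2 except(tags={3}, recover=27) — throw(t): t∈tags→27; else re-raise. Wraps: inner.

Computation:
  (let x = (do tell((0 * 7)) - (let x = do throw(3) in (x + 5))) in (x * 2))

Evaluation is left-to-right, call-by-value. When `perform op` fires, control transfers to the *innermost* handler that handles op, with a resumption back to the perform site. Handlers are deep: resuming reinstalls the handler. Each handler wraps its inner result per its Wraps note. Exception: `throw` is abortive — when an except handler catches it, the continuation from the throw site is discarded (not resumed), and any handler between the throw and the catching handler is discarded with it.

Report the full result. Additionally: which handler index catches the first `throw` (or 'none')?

Answer: 27 ; first throw caught by: H2

Working:
tell(0) @ H1 ⇒ log+=0
throw(3) @ H2 caught ⇒ 27
= 27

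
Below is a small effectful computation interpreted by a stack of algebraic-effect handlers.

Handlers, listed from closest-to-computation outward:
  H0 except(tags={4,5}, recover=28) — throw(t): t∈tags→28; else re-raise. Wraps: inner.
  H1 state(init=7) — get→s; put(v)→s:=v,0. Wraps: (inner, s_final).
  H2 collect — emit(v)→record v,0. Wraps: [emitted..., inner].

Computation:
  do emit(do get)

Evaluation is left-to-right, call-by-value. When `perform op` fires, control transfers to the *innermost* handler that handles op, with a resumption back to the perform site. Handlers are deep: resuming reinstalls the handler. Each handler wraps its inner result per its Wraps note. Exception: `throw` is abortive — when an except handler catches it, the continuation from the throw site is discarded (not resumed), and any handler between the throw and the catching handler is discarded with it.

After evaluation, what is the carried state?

Answer: 7

Working:
get @ H1 ⇒ 7
emit(7) @ H2 ⇒ out+=7
H0 returns 0
H1 returns (0, 7)
H2 returns [7, (0, 7)]
= [7, (0, 7)]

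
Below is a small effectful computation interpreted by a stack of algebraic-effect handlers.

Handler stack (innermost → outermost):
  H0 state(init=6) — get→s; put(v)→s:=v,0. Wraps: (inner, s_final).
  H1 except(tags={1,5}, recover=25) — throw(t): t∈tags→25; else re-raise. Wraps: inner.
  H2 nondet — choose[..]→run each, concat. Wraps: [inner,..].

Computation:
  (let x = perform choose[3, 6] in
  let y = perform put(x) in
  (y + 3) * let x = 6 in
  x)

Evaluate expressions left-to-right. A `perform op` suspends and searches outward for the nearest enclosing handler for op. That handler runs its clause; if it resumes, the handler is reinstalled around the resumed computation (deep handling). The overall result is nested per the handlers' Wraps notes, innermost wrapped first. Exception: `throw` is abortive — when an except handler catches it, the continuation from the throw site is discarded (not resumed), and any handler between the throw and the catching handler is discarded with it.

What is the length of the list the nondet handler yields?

Evaluation trace:
choose[3, 6] @ H2
  branch[0] choose=3:
    put(3) @ H0 ⇒ s:=3
    H0 returns (18, 3)
    H1 returns (18, 3)
    H2 returns [(18, 3)]
  branch[1] choose=6:
    put(6) @ H0 ⇒ s:=6
    H0 returns (18, 6)
    H1 returns (18, 6)
    H2 returns [(18, 6)]
= [(18, 3), (18, 6)]

Answer: 2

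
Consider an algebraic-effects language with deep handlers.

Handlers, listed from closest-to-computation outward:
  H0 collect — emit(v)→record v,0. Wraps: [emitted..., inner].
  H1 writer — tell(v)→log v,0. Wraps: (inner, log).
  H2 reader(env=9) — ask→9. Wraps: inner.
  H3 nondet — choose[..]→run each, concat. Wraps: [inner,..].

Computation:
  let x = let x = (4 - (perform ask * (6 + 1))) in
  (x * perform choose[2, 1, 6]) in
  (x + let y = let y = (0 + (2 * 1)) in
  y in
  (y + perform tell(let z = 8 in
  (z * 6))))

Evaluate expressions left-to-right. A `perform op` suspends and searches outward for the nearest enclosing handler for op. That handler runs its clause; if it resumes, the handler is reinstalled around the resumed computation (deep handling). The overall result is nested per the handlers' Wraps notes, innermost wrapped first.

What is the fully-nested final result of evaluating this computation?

Working:
ask @ H2 ⇒ 9
choose[2, 1, 6] @ H3
  branch[0] choose=2:
    tell(48) @ H1 ⇒ log+=48
    H0 returns [-116]
    H1 returns ([-116], (48))
    H2 returns ([-116], (48))
    H3 returns [([-116], (48))]
  branch[1] choose=1:
    tell(48) @ H1 ⇒ log+=48
    H0 returns [-57]
    H1 returns ([-57], (48))
    H2 returns ([-57], (48))
    H3 returns [([-57], (48))]
  branch[2] choose=6:
    tell(48) @ H1 ⇒ log+=48
    H0 returns [-352]
    H1 returns ([-352], (48))
    H2 returns ([-352], (48))
    H3 returns [([-352], (48))]
= [([-116], (48)), ([-57], (48)), ([-352], (48))]

Answer: [([-116], (48)), ([-57], (48)), ([-352], (48))]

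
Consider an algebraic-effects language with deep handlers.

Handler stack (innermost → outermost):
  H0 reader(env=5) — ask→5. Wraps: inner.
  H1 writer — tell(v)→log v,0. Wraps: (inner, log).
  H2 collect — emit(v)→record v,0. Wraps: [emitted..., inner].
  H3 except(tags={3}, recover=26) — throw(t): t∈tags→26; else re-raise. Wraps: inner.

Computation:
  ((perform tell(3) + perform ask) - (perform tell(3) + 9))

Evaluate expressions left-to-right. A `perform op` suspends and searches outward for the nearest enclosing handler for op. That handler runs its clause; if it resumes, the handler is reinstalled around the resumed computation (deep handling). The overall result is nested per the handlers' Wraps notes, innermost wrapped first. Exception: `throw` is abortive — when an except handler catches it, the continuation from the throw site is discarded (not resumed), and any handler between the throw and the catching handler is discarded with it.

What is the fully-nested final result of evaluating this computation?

Evaluation trace:
tell(3) @ H1 ⇒ log+=3
ask @ H0 ⇒ 5
tell(3) @ H1 ⇒ log+=3
H0 returns -4
H1 returns (-4, (3, 3))
H2 returns [(-4, (3, 3))]
H3 returns [(-4, (3, 3))]
= [(-4, (3, 3))]

Answer: [(-4, (3, 3))]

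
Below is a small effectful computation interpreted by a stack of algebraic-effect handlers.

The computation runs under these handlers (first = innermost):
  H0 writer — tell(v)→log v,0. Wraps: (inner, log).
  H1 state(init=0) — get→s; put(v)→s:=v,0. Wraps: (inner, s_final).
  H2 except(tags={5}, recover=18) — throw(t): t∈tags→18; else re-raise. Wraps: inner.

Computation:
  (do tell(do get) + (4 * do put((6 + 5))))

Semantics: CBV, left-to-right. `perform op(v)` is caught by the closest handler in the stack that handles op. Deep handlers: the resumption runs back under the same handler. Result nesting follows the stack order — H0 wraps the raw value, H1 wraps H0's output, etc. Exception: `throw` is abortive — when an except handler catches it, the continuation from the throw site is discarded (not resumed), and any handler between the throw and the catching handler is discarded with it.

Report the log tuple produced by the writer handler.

Evaluation trace:
get @ H1 ⇒ 0
tell(0) @ H0 ⇒ log+=0
put(11) @ H1 ⇒ s:=11
H0 returns (0, (0))
H1 returns ((0, (0)), 11)
H2 returns ((0, (0)), 11)
= ((0, (0)), 11)

Answer: (0)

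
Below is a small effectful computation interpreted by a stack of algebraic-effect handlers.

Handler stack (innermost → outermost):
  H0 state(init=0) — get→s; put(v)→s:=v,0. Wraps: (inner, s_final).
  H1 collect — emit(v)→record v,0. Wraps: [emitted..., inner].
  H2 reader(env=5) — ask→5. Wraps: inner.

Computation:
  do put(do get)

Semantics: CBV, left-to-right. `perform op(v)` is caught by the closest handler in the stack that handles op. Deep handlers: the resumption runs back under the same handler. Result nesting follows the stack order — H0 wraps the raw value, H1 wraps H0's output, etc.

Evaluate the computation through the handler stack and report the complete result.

Answer: [(0, 0)]

Step-by-step:
get @ H0 ⇒ 0
put(0) @ H0 ⇒ s:=0
H0 returns (0, 0)
H1 returns [(0, 0)]
H2 returns [(0, 0)]
= [(0, 0)]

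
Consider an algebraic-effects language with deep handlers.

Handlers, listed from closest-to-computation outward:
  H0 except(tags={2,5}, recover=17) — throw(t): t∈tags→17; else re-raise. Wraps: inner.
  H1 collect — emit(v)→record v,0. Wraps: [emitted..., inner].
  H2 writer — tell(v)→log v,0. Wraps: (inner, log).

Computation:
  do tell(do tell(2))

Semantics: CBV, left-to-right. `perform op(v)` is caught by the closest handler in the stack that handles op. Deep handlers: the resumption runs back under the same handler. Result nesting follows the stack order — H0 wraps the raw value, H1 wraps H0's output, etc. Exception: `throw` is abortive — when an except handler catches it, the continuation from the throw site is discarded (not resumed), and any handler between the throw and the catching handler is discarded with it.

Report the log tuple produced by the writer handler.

Answer: (2, 0)

Step-by-step:
tell(2) @ H2 ⇒ log+=2
tell(0) @ H2 ⇒ log+=0
H0 returns 0
H1 returns [0]
H2 returns ([0], (2, 0))
= ([0], (2, 0))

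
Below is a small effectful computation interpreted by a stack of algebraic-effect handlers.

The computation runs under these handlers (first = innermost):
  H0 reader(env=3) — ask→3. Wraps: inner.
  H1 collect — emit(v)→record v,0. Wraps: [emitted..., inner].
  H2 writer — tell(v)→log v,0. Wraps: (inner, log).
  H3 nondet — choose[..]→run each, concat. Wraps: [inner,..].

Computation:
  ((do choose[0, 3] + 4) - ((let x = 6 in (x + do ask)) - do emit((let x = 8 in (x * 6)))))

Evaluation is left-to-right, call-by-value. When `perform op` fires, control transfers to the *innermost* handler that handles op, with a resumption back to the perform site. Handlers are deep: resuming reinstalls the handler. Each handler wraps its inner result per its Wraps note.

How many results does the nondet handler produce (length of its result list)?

Working:
choose[0, 3] @ H3
  branch[0] choose=0:
    ask @ H0 ⇒ 3
    emit(48) @ H1 ⇒ out+=48
    H0 returns -5
    H1 returns [48, -5]
    H2 returns ([48, -5], ())
    H3 returns [([48, -5], ())]
  branch[1] choose=3:
    ask @ H0 ⇒ 3
    emit(48) @ H1 ⇒ out+=48
    H0 returns -2
    H1 returns [48, -2]
    H2 returns ([48, -2], ())
    H3 returns [([48, -2], ())]
= [([48, -5], ()), ([48, -2], ())]

Answer: 2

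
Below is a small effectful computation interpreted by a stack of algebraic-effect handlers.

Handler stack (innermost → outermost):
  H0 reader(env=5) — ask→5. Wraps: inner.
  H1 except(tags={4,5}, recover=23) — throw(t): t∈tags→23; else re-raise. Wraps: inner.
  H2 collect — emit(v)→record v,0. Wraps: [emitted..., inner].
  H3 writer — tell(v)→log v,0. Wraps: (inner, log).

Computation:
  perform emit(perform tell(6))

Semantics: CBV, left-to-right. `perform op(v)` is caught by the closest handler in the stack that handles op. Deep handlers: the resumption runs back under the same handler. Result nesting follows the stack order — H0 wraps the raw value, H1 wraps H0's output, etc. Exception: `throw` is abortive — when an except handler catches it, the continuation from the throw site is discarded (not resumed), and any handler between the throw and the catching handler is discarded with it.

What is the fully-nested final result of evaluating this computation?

Evaluation trace:
tell(6) @ H3 ⇒ log+=6
emit(0) @ H2 ⇒ out+=0
H0 returns 0
H1 returns 0
H2 returns [0, 0]
H3 returns ([0, 0], (6))
= ([0, 0], (6))

Answer: ([0, 0], (6))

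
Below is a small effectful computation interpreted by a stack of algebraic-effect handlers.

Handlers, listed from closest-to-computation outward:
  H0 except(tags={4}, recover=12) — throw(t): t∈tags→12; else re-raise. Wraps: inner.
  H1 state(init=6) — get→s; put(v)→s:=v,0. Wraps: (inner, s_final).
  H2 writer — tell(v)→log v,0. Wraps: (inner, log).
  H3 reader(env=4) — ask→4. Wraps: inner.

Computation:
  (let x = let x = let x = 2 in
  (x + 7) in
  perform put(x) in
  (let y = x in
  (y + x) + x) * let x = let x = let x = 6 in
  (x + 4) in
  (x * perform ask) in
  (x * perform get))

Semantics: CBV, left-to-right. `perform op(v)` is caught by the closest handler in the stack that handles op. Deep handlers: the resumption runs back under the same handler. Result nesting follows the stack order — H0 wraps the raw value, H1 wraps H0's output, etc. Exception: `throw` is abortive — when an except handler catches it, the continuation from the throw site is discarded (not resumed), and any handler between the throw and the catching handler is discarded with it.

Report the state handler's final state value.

Step-by-step:
put(9) @ H1 ⇒ s:=9
ask @ H3 ⇒ 4
get @ H1 ⇒ 9
H0 returns 0
H1 returns (0, 9)
H2 returns ((0, 9), ())
H3 returns ((0, 9), ())
= ((0, 9), ())

Answer: 9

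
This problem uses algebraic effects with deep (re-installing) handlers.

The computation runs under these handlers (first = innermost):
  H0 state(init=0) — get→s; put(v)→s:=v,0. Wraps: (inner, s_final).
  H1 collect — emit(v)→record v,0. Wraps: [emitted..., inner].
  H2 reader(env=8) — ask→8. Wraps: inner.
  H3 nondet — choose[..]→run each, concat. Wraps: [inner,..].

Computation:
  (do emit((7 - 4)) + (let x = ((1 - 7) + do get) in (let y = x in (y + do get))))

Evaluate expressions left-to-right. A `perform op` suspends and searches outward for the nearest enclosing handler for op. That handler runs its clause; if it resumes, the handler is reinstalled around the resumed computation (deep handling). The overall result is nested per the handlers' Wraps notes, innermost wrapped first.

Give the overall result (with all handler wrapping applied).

Answer: [[3, (-6, 0)]]

Working:
emit(3) @ H1 ⇒ out+=3
get @ H0 ⇒ 0
get @ H0 ⇒ 0
H0 returns (-6, 0)
H1 returns [3, (-6, 0)]
H2 returns [3, (-6, 0)]
H3 returns [[3, (-6, 0)]]
= [[3, (-6, 0)]]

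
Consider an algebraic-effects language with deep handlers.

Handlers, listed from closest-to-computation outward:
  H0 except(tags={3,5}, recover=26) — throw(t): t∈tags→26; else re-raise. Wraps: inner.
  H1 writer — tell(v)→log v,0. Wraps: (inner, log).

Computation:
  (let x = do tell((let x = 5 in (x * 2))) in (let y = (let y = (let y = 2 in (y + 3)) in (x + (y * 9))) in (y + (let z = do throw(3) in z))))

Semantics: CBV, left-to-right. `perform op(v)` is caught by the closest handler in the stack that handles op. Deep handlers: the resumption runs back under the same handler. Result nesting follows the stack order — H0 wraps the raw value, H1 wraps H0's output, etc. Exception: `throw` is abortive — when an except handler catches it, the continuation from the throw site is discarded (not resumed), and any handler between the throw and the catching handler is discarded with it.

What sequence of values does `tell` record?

Step-by-step:
tell(10) @ H1 ⇒ log+=10
throw(3) @ H0 caught ⇒ 26
H1 returns (26, (10))
= (26, (10))

Answer: (10)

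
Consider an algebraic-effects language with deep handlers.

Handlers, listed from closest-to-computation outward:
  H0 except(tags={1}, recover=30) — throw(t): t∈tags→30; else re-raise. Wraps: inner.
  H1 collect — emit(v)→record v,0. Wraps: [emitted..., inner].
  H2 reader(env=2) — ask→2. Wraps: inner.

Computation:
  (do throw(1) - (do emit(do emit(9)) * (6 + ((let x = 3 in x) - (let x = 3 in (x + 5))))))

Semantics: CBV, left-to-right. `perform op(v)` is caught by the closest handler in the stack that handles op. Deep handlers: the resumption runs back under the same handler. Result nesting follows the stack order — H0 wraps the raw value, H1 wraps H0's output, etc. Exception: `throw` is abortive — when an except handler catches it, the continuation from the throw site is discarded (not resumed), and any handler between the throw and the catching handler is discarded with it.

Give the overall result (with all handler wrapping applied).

Working:
throw(1) @ H0 caught ⇒ 30
H1 returns [30]
H2 returns [30]
= [30]

Answer: [30]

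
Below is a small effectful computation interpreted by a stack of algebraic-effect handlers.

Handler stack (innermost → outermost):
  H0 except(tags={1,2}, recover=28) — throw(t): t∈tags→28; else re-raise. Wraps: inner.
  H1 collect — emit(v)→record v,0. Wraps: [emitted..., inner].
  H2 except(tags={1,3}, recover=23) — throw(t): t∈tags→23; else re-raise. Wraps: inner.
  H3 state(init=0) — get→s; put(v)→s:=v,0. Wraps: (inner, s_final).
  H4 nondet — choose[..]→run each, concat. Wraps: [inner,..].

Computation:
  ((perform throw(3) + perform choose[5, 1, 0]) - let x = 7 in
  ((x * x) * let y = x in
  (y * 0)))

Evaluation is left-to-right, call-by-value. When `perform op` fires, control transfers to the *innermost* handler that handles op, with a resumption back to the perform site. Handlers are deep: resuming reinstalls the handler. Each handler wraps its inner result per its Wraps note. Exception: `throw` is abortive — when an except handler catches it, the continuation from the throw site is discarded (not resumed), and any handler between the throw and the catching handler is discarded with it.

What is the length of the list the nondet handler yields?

Answer: 1

Evaluation trace:
throw(3) @ H0 re-raised
throw(3) @ H2 caught ⇒ 23
H3 returns (23, 0)
H4 returns [(23, 0)]
= [(23, 0)]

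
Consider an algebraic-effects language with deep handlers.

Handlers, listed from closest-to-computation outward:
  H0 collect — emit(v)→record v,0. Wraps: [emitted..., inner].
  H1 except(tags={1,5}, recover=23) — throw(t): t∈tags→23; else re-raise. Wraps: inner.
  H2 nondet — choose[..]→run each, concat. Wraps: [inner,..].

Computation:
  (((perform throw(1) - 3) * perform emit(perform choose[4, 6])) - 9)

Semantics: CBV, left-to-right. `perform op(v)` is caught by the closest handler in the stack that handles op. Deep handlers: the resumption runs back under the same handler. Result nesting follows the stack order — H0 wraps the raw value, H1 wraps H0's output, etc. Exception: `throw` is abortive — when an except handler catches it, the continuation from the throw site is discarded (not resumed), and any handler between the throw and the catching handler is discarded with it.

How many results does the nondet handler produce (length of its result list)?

Answer: 1

Working:
throw(1) @ H1 caught ⇒ 23
H2 returns [23]
= [23]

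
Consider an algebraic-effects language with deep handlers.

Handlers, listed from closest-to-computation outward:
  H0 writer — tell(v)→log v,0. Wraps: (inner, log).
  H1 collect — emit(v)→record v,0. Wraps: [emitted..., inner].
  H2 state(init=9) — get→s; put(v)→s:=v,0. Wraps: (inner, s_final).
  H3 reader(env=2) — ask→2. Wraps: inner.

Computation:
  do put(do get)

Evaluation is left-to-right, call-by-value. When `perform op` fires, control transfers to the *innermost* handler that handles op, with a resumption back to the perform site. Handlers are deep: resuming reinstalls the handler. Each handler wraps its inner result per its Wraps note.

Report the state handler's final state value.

Answer: 9

Working:
get @ H2 ⇒ 9
put(9) @ H2 ⇒ s:=9
H0 returns (0, ())
H1 returns [(0, ())]
H2 returns ([(0, ())], 9)
H3 returns ([(0, ())], 9)
= ([(0, ())], 9)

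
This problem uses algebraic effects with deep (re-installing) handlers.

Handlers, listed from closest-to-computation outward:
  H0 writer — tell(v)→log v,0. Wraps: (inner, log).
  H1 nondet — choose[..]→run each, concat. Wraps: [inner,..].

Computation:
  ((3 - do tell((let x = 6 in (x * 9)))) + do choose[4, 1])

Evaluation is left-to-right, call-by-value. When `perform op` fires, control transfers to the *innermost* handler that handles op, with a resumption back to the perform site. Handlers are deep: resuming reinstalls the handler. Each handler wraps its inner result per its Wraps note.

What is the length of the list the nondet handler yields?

Answer: 2

Step-by-step:
tell(54) @ H0 ⇒ log+=54
choose[4, 1] @ H1
  branch[0] choose=4:
    H0 returns (7, (54))
    H1 returns [(7, (54))]
  branch[1] choose=1:
    H0 returns (4, (54))
    H1 returns [(4, (54))]
= [(7, (54)), (4, (54))]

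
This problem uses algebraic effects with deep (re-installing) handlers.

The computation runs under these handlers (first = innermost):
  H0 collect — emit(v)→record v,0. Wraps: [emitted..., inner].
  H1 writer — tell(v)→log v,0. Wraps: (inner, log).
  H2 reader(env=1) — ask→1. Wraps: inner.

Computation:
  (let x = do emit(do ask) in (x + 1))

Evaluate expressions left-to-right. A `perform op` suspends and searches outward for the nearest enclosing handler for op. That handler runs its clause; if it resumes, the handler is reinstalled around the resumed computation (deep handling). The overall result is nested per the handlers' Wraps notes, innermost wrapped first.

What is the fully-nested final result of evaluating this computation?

Evaluation trace:
ask @ H2 ⇒ 1
emit(1) @ H0 ⇒ out+=1
H0 returns [1, 1]
H1 returns ([1, 1], ())
H2 returns ([1, 1], ())
= ([1, 1], ())

Answer: ([1, 1], ())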